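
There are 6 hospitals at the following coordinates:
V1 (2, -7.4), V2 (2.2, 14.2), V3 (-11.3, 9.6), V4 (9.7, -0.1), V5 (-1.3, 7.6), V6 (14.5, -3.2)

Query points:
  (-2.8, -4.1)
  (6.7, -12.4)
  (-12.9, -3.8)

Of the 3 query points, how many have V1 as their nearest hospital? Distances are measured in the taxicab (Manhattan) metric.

(-2.8, -4.1) — d to each: V1:8.1, V2:23.3, V3:22.2, V4:16.5, V5:13.2, V6:18.2 → nearest is V1
(6.7, -12.4) — d to each: V1:9.7, V2:31.1, V3:40, V4:15.3, V5:28, V6:17 → nearest is V1
(-12.9, -3.8) — d to each: V1:18.5, V2:33.1, V3:15, V4:26.3, V5:23, V6:28 → nearest is V3
2 of the 3 points have V1 as nearest.

2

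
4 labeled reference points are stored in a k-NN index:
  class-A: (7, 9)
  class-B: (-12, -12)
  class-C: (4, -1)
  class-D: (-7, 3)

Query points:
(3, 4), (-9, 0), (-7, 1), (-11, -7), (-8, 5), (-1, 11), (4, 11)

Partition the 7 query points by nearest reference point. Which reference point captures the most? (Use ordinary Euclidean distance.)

(3, 4) — d² to each: class-A:41, class-B:481, class-C:26, class-D:101 → nearest is class-C
(-9, 0) — d² to each: class-A:337, class-B:153, class-C:170, class-D:13 → nearest is class-D
(-7, 1) — d² to each: class-A:260, class-B:194, class-C:125, class-D:4 → nearest is class-D
(-11, -7) — d² to each: class-A:580, class-B:26, class-C:261, class-D:116 → nearest is class-B
(-8, 5) — d² to each: class-A:241, class-B:305, class-C:180, class-D:5 → nearest is class-D
(-1, 11) — d² to each: class-A:68, class-B:650, class-C:169, class-D:100 → nearest is class-A
(4, 11) — d² to each: class-A:13, class-B:785, class-C:144, class-D:185 → nearest is class-A
Tally — class-A:2, class-B:1, class-C:1, class-D:3. class-D captures the most (3).

class-D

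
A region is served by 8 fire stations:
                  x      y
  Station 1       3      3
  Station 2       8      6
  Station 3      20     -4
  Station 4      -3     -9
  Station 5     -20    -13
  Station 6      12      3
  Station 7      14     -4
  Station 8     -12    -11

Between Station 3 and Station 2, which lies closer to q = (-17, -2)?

Compare squared distances:
d²(q, Station 3) = (-17−20)² + (-2−(-4))² = 1369 + 4 = 1373
d²(q, Station 2) = (-17−8)² + (-2−6)² = 625 + 64 = 689
1373 > 689, so Station 2 is closer.

Station 2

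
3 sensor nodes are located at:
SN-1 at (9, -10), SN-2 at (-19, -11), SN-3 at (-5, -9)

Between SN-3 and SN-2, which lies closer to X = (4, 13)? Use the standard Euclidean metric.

Compare squared distances:
d²(X, SN-3) = (4−(-5))² + (13−(-9))² = 81 + 484 = 565
d²(X, SN-2) = (4−(-19))² + (13−(-11))² = 529 + 576 = 1105
565 < 1105, so SN-3 is closer.

SN-3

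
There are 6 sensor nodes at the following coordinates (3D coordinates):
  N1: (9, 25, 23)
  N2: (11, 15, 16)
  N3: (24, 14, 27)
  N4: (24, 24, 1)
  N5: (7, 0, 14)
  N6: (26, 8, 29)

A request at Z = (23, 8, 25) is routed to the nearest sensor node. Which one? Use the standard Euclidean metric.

Compare squared distances (the ordering matches that of the actual distances):
|ZN1|² = (23−9)² + (8−25)² + (25−23)² = 196 + 289 + 4 = 489
|ZN2|² = (23−11)² + (8−15)² + (25−16)² = 144 + 49 + 81 = 274
|ZN3|² = (23−24)² + (8−14)² + (25−27)² = 1 + 36 + 4 = 41
|ZN4|² = (23−24)² + (8−24)² + (25−1)² = 1 + 256 + 576 = 833
|ZN5|² = (23−7)² + (8−0)² + (25−14)² = 256 + 64 + 121 = 441
|ZN6|² = (23−26)² + (8−8)² + (25−29)² = 9 + 0 + 16 = 25
N6 is nearest.

N6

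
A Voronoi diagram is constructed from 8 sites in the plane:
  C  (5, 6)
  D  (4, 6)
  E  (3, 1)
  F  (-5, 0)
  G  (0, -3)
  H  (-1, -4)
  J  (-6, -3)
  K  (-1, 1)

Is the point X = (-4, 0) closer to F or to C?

Compare squared distances:
|XF|² = (-4−(-5))² + (0−0)² = 1 + 0 = 1
|XC|² = (-4−5)² + (0−6)² = 81 + 36 = 117
1 < 117, so F is closer.

F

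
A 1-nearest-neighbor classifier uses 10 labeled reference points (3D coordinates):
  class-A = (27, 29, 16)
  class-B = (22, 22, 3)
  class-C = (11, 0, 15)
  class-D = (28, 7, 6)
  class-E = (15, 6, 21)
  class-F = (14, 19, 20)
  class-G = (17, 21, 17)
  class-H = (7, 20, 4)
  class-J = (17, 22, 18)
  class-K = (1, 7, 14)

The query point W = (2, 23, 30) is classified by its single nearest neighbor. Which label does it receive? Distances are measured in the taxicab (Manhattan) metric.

d(W, class-A) = |2−27| + |23−29| + |30−16| = 25 + 6 + 14 = 45
d(W, class-B) = |2−22| + |23−22| + |30−3| = 20 + 1 + 27 = 48
d(W, class-C) = |2−11| + |23−0| + |30−15| = 9 + 23 + 15 = 47
d(W, class-D) = |2−28| + |23−7| + |30−6| = 26 + 16 + 24 = 66
d(W, class-E) = |2−15| + |23−6| + |30−21| = 13 + 17 + 9 = 39
d(W, class-F) = |2−14| + |23−19| + |30−20| = 12 + 4 + 10 = 26
d(W, class-G) = |2−17| + |23−21| + |30−17| = 15 + 2 + 13 = 30
d(W, class-H) = |2−7| + |23−20| + |30−4| = 5 + 3 + 26 = 34
d(W, class-J) = |2−17| + |23−22| + |30−18| = 15 + 1 + 12 = 28
d(W, class-K) = |2−1| + |23−7| + |30−14| = 1 + 16 + 16 = 33
The smallest is to class-F, so W lies in the Voronoi region of class-F.

class-F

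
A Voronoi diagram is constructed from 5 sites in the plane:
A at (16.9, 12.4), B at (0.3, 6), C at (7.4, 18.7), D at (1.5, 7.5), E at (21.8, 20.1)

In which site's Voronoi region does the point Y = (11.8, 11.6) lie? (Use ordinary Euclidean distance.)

Compare squared distances (the ordering matches that of the actual distances):
|YA|² = (11.8−16.9)² + (11.6−12.4)² = 26.01 + 0.64 = 26.65
|YB|² = (11.8−0.3)² + (11.6−6)² = 132.25 + 31.36 = 163.61
|YC|² = (11.8−7.4)² + (11.6−18.7)² = 19.36 + 50.41 = 69.77
|YD|² = (11.8−1.5)² + (11.6−7.5)² = 106.09 + 16.81 = 122.9
|YE|² = (11.8−21.8)² + (11.6−20.1)² = 100 + 72.25 = 172.25
A is nearest.

A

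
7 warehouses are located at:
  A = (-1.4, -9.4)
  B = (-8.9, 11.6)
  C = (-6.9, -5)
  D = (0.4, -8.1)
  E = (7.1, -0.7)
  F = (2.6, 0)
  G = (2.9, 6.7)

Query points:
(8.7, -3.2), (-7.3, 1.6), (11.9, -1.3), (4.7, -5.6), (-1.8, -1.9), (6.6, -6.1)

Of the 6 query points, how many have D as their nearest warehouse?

1

(8.7, -3.2) — d² to each: A:140.45, B:528.8, C:246.6, D:92.9, E:8.81, F:47.45, G:131.65 → nearest is E
(-7.3, 1.6) — d² to each: A:155.81, B:102.56, C:43.72, D:153.38, E:212.65, F:100.57, G:130.05 → nearest is C
(11.9, -1.3) — d² to each: A:242.5, B:599.05, C:367.13, D:178.49, E:23.4, F:88.18, G:145 → nearest is E
(4.7, -5.6) — d² to each: A:51.65, B:480.8, C:134.92, D:24.74, E:29.77, F:35.77, G:154.53 → nearest is D
(-1.8, -1.9) — d² to each: A:56.41, B:232.66, C:35.62, D:43.28, E:80.65, F:22.97, G:96.05 → nearest is F
(6.6, -6.1) — d² to each: A:74.89, B:553.54, C:183.46, D:42.44, E:29.41, F:53.21, G:177.53 → nearest is E
1 of the 6 points has D as nearest.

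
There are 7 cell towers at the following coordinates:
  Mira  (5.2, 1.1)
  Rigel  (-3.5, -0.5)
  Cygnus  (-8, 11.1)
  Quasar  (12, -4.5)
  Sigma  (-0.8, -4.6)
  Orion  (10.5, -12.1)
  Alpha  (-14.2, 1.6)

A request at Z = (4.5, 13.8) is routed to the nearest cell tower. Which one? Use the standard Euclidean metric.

Compare squared distances (the ordering matches that of the actual distances):
d²(Z, Mira) = (4.5−5.2)² + (13.8−1.1)² = 0.49 + 161.29 = 161.78
d²(Z, Rigel) = (4.5−(-3.5))² + (13.8−(-0.5))² = 64 + 204.49 = 268.49
d²(Z, Cygnus) = (4.5−(-8))² + (13.8−11.1)² = 156.25 + 7.29 = 163.54
d²(Z, Quasar) = (4.5−12)² + (13.8−(-4.5))² = 56.25 + 334.89 = 391.14
d²(Z, Sigma) = (4.5−(-0.8))² + (13.8−(-4.6))² = 28.09 + 338.56 = 366.65
d²(Z, Orion) = (4.5−10.5)² + (13.8−(-12.1))² = 36 + 670.81 = 706.81
d²(Z, Alpha) = (4.5−(-14.2))² + (13.8−1.6)² = 349.69 + 148.84 = 498.53
Minimum is at Mira.

Mira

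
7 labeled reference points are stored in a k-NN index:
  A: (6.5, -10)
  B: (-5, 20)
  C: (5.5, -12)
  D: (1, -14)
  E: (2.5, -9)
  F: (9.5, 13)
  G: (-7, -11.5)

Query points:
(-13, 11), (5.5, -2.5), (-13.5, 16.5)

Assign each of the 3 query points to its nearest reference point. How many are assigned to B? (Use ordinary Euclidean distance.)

2

(-13, 11) — d² to each: A:821.25, B:145, C:871.25, D:821, E:640.25, F:510.25, G:542.25 → nearest is B
(5.5, -2.5) — d² to each: A:57.25, B:616.5, C:90.25, D:152.5, E:51.25, F:256.25, G:237.25 → nearest is E
(-13.5, 16.5) — d² to each: A:1102.25, B:84.5, C:1173.25, D:1140.5, E:906.25, F:541.25, G:826.25 → nearest is B
2 of the 3 points have B as nearest.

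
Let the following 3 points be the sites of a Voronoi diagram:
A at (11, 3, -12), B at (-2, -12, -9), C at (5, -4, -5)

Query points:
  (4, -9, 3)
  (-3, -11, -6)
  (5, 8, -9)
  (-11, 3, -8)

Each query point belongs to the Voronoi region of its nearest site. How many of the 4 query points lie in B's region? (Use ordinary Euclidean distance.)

2

(4, -9, 3) — d² to each: A:418, B:189, C:90 → nearest is C
(-3, -11, -6) — d² to each: A:428, B:11, C:114 → nearest is B
(5, 8, -9) — d² to each: A:70, B:449, C:160 → nearest is A
(-11, 3, -8) — d² to each: A:500, B:307, C:314 → nearest is B
2 of the 4 points have B as nearest.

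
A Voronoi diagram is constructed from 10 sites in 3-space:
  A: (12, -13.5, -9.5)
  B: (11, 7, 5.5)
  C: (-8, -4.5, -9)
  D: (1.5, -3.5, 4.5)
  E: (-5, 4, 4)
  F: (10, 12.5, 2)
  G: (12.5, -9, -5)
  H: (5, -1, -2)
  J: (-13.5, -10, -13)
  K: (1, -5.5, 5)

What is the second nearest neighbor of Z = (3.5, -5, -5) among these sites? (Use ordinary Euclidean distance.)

Since √ is increasing, it suffices to compare squared distances:
|ZA|² = 72.25 + 72.25 + 20.25 = 164.75
|ZB|² = 56.25 + 144 + 110.25 = 310.5
|ZC|² = 132.25 + 0.25 + 16 = 148.5
|ZD|² = 4 + 2.25 + 90.25 = 96.5
|ZE|² = 72.25 + 81 + 81 = 234.25
|ZF|² = 42.25 + 306.25 + 49 = 397.5
|ZG|² = 81 + 16 + 0 = 97
|ZH|² = 2.25 + 16 + 9 = 27.25
|ZJ|² = 289 + 25 + 64 = 378
|ZK|² = 6.25 + 0.25 + 100 = 106.5
Sorted ascending: H, D, G, … — the second-nearest is D.

D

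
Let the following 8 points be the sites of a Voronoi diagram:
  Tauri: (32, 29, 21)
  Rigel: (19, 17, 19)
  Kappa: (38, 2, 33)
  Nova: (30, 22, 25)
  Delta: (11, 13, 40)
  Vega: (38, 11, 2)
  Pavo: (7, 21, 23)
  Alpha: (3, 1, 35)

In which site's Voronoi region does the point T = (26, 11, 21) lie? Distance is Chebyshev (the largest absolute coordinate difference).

Rigel

d(T, Tauri) = max(6, 18, 0) = 18
d(T, Rigel) = max(7, 6, 2) = 7
d(T, Kappa) = max(12, 9, 12) = 12
d(T, Nova) = max(4, 11, 4) = 11
d(T, Delta) = max(15, 2, 19) = 19
d(T, Vega) = max(12, 0, 19) = 19
d(T, Pavo) = max(19, 10, 2) = 19
d(T, Alpha) = max(23, 10, 14) = 23
Rigel is nearest.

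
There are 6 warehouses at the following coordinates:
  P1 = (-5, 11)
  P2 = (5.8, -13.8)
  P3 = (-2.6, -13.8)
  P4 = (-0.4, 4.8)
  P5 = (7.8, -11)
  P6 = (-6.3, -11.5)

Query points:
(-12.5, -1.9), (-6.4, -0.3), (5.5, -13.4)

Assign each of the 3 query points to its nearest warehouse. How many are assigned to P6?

(-12.5, -1.9) — d² to each: P1:222.66, P2:476.5, P3:239.62, P4:191.3, P5:494.9, P6:130.6 → nearest is P6
(-6.4, -0.3) — d² to each: P1:129.65, P2:331.09, P3:196.69, P4:62.01, P5:316.13, P6:125.45 → nearest is P4
(5.5, -13.4) — d² to each: P1:705.61, P2:0.25, P3:65.77, P4:366.05, P5:11.05, P6:142.85 → nearest is P2
1 of the 3 points has P6 as nearest.

1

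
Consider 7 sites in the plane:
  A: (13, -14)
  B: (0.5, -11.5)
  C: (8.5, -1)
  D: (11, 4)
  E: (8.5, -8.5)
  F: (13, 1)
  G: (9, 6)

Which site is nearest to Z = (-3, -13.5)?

B

Compare squared distances (the ordering matches that of the actual distances):
|ZA|² = (-3−13)² + (-13.5−(-14))² = 256 + 0.25 = 256.25
|ZB|² = (-3−0.5)² + (-13.5−(-11.5))² = 12.25 + 4 = 16.25
|ZC|² = (-3−8.5)² + (-13.5−(-1))² = 132.25 + 156.25 = 288.5
|ZD|² = (-3−11)² + (-13.5−4)² = 196 + 306.25 = 502.25
|ZE|² = (-3−8.5)² + (-13.5−(-8.5))² = 132.25 + 25 = 157.25
|ZF|² = (-3−13)² + (-13.5−1)² = 256 + 210.25 = 466.25
|ZG|² = (-3−9)² + (-13.5−6)² = 144 + 380.25 = 524.25
The smallest is to B, so Z lies in the Voronoi region of B.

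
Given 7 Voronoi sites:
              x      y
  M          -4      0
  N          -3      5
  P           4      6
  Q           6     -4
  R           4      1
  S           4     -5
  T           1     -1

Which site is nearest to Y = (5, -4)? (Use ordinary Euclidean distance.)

Since √ is increasing, it suffices to compare squared distances:
|YM|² = (5−(-4))² + (-4−0)² = 81 + 16 = 97
|YN|² = (5−(-3))² + (-4−5)² = 64 + 81 = 145
|YP|² = (5−4)² + (-4−6)² = 1 + 100 = 101
|YQ|² = (5−6)² + (-4−(-4))² = 1 + 0 = 1
|YR|² = (5−4)² + (-4−1)² = 1 + 25 = 26
|YS|² = (5−4)² + (-4−(-5))² = 1 + 1 = 2
|YT|² = (5−1)² + (-4−(-1))² = 16 + 9 = 25
The smallest is to Q, so Y lies in the Voronoi region of Q.

Q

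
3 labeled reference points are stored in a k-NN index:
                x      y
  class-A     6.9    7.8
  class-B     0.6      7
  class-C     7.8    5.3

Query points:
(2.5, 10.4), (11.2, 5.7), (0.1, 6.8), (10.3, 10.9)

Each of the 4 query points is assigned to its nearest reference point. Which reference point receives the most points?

(2.5, 10.4) — d² to each: class-A:26.12, class-B:15.17, class-C:54.1 → nearest is class-B
(11.2, 5.7) — d² to each: class-A:22.9, class-B:114.05, class-C:11.72 → nearest is class-C
(0.1, 6.8) — d² to each: class-A:47.24, class-B:0.29, class-C:61.54 → nearest is class-B
(10.3, 10.9) — d² to each: class-A:21.17, class-B:109.3, class-C:37.61 → nearest is class-A
Tally — class-A:1, class-B:2, class-C:1. class-B captures the most (2).

class-B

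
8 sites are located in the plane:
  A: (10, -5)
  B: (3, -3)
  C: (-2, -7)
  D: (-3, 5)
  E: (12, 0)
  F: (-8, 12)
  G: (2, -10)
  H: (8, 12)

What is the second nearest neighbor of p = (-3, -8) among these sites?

Squared Euclidean distances:
|pA|² = (-3−10)² + (-8−(-5))² = 169 + 9 = 178
|pB|² = (-3−3)² + (-8−(-3))² = 36 + 25 = 61
|pC|² = (-3−(-2))² + (-8−(-7))² = 1 + 1 = 2
|pD|² = (-3−(-3))² + (-8−5)² = 0 + 169 = 169
|pE|² = (-3−12)² + (-8−0)² = 225 + 64 = 289
|pF|² = (-3−(-8))² + (-8−12)² = 25 + 400 = 425
|pG|² = (-3−2)² + (-8−(-10))² = 25 + 4 = 29
|pH|² = (-3−8)² + (-8−12)² = 121 + 400 = 521
Sorted ascending: C, G, B, … — the second-nearest is G.

G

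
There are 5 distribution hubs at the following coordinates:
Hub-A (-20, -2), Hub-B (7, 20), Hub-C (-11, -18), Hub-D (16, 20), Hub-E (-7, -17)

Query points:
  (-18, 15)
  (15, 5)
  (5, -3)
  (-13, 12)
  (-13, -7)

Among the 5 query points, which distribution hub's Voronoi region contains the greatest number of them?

Hub-A

(-18, 15) — d² to each: Hub-A:293, Hub-B:650, Hub-C:1138, Hub-D:1181, Hub-E:1145 → nearest is Hub-A
(15, 5) — d² to each: Hub-A:1274, Hub-B:289, Hub-C:1205, Hub-D:226, Hub-E:968 → nearest is Hub-D
(5, -3) — d² to each: Hub-A:626, Hub-B:533, Hub-C:481, Hub-D:650, Hub-E:340 → nearest is Hub-E
(-13, 12) — d² to each: Hub-A:245, Hub-B:464, Hub-C:904, Hub-D:905, Hub-E:877 → nearest is Hub-A
(-13, -7) — d² to each: Hub-A:74, Hub-B:1129, Hub-C:125, Hub-D:1570, Hub-E:136 → nearest is Hub-A
Tally — Hub-A:3, Hub-D:1, Hub-E:1. Hub-A captures the most (3).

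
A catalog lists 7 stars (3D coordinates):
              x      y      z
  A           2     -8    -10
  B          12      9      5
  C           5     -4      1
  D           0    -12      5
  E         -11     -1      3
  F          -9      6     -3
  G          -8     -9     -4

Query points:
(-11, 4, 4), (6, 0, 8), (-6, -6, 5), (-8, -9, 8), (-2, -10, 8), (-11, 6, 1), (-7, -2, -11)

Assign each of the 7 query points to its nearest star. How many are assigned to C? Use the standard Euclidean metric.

1

(-11, 4, 4) — d² to each: A:509, B:555, C:329, D:378, E:26, F:57, G:242 → nearest is E
(6, 0, 8) — d² to each: A:404, B:126, C:66, D:189, E:315, F:382, G:421 → nearest is C
(-6, -6, 5) — d² to each: A:293, B:549, C:141, D:72, E:54, F:217, G:94 → nearest is E
(-8, -9, 8) — d² to each: A:425, B:733, C:243, D:82, E:98, F:347, G:144 → nearest is D
(-2, -10, 8) — d² to each: A:344, B:566, C:134, D:17, E:187, F:426, G:181 → nearest is D
(-11, 6, 1) — d² to each: A:486, B:554, C:356, D:461, E:53, F:20, G:259 → nearest is F
(-7, -2, -11) — d² to each: A:118, B:738, C:292, D:405, E:213, F:132, G:99 → nearest is G
1 of the 7 points has C as nearest.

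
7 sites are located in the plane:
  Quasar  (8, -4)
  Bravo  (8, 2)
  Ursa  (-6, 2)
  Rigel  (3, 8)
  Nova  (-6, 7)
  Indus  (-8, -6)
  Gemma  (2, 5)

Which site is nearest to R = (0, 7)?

Gemma

Compare squared distances (the ordering matches that of the actual distances):
d²(R, Quasar) = (0−8)² + (7−(-4))² = 64 + 121 = 185
d²(R, Bravo) = (0−8)² + (7−2)² = 64 + 25 = 89
d²(R, Ursa) = (0−(-6))² + (7−2)² = 36 + 25 = 61
d²(R, Rigel) = (0−3)² + (7−8)² = 9 + 1 = 10
d²(R, Nova) = (0−(-6))² + (7−7)² = 36 + 0 = 36
d²(R, Indus) = (0−(-8))² + (7−(-6))² = 64 + 169 = 233
d²(R, Gemma) = (0−2)² + (7−5)² = 4 + 4 = 8
The smallest is to Gemma, so R lies in the Voronoi region of Gemma.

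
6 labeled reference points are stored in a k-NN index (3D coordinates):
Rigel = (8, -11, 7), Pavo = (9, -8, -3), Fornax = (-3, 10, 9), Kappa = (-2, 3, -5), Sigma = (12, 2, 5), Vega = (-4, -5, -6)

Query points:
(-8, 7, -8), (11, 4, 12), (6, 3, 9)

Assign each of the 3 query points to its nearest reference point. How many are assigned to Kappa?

1

(-8, 7, -8) — d² to each: Rigel:805, Pavo:539, Fornax:323, Kappa:61, Sigma:594, Vega:164 → nearest is Kappa
(11, 4, 12) — d² to each: Rigel:259, Pavo:373, Fornax:241, Kappa:459, Sigma:54, Vega:630 → nearest is Sigma
(6, 3, 9) — d² to each: Rigel:204, Pavo:274, Fornax:130, Kappa:260, Sigma:53, Vega:389 → nearest is Sigma
1 of the 3 points has Kappa as nearest.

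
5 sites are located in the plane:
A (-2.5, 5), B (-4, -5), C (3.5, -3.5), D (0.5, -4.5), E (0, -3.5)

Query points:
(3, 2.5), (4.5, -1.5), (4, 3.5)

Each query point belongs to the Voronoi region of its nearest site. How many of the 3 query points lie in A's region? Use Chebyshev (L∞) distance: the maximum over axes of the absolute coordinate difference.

(3, 2.5) — d to each: A:5.5, B:7.5, C:6, D:7, E:6 → nearest is A
(4.5, -1.5) — d to each: A:7, B:8.5, C:2, D:4, E:4.5 → nearest is C
(4, 3.5) — d to each: A:6.5, B:8.5, C:7, D:8, E:7 → nearest is A
2 of the 3 points have A as nearest.

2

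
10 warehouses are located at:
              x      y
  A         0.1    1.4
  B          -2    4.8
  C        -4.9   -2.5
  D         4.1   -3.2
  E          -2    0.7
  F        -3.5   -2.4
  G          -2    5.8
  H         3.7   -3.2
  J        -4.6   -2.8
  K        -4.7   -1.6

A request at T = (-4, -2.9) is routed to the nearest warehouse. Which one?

Compare squared distances (the ordering matches that of the actual distances):
|TA|² = (-4−0.1)² + (-2.9−1.4)² = 16.81 + 18.49 = 35.3
|TB|² = (-4−(-2))² + (-2.9−4.8)² = 4 + 59.29 = 63.29
|TC|² = (-4−(-4.9))² + (-2.9−(-2.5))² = 0.81 + 0.16 = 0.97
|TD|² = (-4−4.1)² + (-2.9−(-3.2))² = 65.61 + 0.09 = 65.7
|TE|² = (-4−(-2))² + (-2.9−0.7)² = 4 + 12.96 = 16.96
|TF|² = (-4−(-3.5))² + (-2.9−(-2.4))² = 0.25 + 0.25 = 0.5
|TG|² = (-4−(-2))² + (-2.9−5.8)² = 4 + 75.69 = 79.69
|TH|² = (-4−3.7)² + (-2.9−(-3.2))² = 59.29 + 0.09 = 59.38
|TJ|² = (-4−(-4.6))² + (-2.9−(-2.8))² = 0.36 + 0.01 = 0.37
|TK|² = (-4−(-4.7))² + (-2.9−(-1.6))² = 0.49 + 1.69 = 2.18
The smallest is to J, so T lies in the Voronoi region of J.

J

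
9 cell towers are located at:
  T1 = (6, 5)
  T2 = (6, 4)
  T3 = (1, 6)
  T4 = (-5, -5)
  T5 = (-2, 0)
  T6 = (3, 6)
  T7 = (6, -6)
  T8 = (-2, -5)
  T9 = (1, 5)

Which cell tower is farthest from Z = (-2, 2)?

Compare squared distances (the ordering matches that of the actual distances):
|ZT1|² = (-2−6)² + (2−5)² = 64 + 9 = 73
|ZT2|² = (-2−6)² + (2−4)² = 64 + 4 = 68
|ZT3|² = (-2−1)² + (2−6)² = 9 + 16 = 25
|ZT4|² = (-2−(-5))² + (2−(-5))² = 9 + 49 = 58
|ZT5|² = (-2−(-2))² + (2−0)² = 0 + 4 = 4
|ZT6|² = (-2−3)² + (2−6)² = 25 + 16 = 41
|ZT7|² = (-2−6)² + (2−(-6))² = 64 + 64 = 128
|ZT8|² = (-2−(-2))² + (2−(-5))² = 0 + 49 = 49
|ZT9|² = (-2−1)² + (2−5)² = 9 + 9 = 18
The largest is to T7.

T7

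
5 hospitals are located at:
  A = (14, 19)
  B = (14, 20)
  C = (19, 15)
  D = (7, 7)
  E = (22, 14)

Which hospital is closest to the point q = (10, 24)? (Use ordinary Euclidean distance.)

Squared Euclidean distances:
|qA|² = 16 + 25 = 41
|qB|² = 16 + 16 = 32
|qC|² = 81 + 81 = 162
|qD|² = 9 + 289 = 298
|qE|² = 144 + 100 = 244
Minimum is at B.

B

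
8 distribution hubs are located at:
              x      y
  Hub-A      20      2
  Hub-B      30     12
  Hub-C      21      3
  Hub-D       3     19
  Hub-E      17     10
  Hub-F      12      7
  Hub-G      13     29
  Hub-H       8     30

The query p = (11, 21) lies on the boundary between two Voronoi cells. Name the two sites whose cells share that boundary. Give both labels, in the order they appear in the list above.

Hub-D and Hub-G

Squared distances from p to each site:
d²(p, Hub-A) = 81 + 361 = 442
d²(p, Hub-B) = 361 + 81 = 442
d²(p, Hub-C) = 100 + 324 = 424
d²(p, Hub-D) = 64 + 4 = 68
d²(p, Hub-E) = 36 + 121 = 157
d²(p, Hub-F) = 1 + 196 = 197
d²(p, Hub-G) = 4 + 64 = 68
d²(p, Hub-H) = 9 + 81 = 90
p is equidistant from Hub-D and Hub-G (both at squared distance 68), and every other site is strictly farther — so p lies on the Hub-D–Hub-G Voronoi edge.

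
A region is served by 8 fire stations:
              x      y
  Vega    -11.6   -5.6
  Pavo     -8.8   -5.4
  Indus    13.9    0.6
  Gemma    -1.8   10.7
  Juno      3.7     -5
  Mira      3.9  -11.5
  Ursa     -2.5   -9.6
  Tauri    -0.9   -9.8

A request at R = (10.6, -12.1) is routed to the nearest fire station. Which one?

Mira

Squared Euclidean distances:
d²(R, Vega) = 492.84 + 42.25 = 535.09
d²(R, Pavo) = 376.36 + 44.89 = 421.25
d²(R, Indus) = 10.89 + 161.29 = 172.18
d²(R, Gemma) = 153.76 + 519.84 = 673.6
d²(R, Juno) = 47.61 + 50.41 = 98.02
d²(R, Mira) = 44.89 + 0.36 = 45.25
d²(R, Ursa) = 171.61 + 6.25 = 177.86
d²(R, Tauri) = 132.25 + 5.29 = 137.54
Mira is nearest.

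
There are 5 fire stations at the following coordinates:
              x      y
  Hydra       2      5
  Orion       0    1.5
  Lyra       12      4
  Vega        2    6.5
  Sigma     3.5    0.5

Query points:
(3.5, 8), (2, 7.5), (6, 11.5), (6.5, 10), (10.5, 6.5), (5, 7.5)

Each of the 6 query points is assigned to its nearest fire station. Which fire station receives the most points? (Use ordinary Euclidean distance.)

Vega

(3.5, 8) — d² to each: Hydra:11.25, Orion:54.5, Lyra:88.25, Vega:4.5, Sigma:56.25 → nearest is Vega
(2, 7.5) — d² to each: Hydra:6.25, Orion:40, Lyra:112.25, Vega:1, Sigma:51.25 → nearest is Vega
(6, 11.5) — d² to each: Hydra:58.25, Orion:136, Lyra:92.25, Vega:41, Sigma:127.25 → nearest is Vega
(6.5, 10) — d² to each: Hydra:45.25, Orion:114.5, Lyra:66.25, Vega:32.5, Sigma:99.25 → nearest is Vega
(10.5, 6.5) — d² to each: Hydra:74.5, Orion:135.25, Lyra:8.5, Vega:72.25, Sigma:85 → nearest is Lyra
(5, 7.5) — d² to each: Hydra:15.25, Orion:61, Lyra:61.25, Vega:10, Sigma:51.25 → nearest is Vega
Tally — Lyra:1, Vega:5. Vega captures the most (5).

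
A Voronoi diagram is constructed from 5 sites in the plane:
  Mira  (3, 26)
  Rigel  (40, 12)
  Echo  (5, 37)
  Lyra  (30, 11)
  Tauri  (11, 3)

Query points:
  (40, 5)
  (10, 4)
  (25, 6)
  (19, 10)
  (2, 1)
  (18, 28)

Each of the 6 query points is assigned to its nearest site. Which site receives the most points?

(40, 5) — d² to each: Mira:1810, Rigel:49, Echo:2249, Lyra:136, Tauri:845 → nearest is Rigel
(10, 4) — d² to each: Mira:533, Rigel:964, Echo:1114, Lyra:449, Tauri:2 → nearest is Tauri
(25, 6) — d² to each: Mira:884, Rigel:261, Echo:1361, Lyra:50, Tauri:205 → nearest is Lyra
(19, 10) — d² to each: Mira:512, Rigel:445, Echo:925, Lyra:122, Tauri:113 → nearest is Tauri
(2, 1) — d² to each: Mira:626, Rigel:1565, Echo:1305, Lyra:884, Tauri:85 → nearest is Tauri
(18, 28) — d² to each: Mira:229, Rigel:740, Echo:250, Lyra:433, Tauri:674 → nearest is Mira
Tally — Mira:1, Rigel:1, Lyra:1, Tauri:3. Tauri captures the most (3).

Tauri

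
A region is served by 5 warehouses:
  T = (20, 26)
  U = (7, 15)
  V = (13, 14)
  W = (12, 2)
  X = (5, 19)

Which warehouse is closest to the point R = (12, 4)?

Squared Euclidean distances:
|RT|² = (12−20)² + (4−26)² = 64 + 484 = 548
|RU|² = (12−7)² + (4−15)² = 25 + 121 = 146
|RV|² = (12−13)² + (4−14)² = 1 + 100 = 101
|RW|² = (12−12)² + (4−2)² = 0 + 4 = 4
|RX|² = (12−5)² + (4−19)² = 49 + 225 = 274
The smallest is to W, so R lies in the Voronoi region of W.

W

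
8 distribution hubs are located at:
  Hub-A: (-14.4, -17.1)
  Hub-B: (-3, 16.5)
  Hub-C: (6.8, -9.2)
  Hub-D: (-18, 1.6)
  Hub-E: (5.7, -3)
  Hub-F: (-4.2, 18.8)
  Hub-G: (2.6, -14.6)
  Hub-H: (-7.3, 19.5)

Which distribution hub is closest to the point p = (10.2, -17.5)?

Compare squared distances (the ordering matches that of the actual distances):
d²(p, Hub-A) = (10.2−(-14.4))² + (-17.5−(-17.1))² = 605.16 + 0.16 = 605.32
d²(p, Hub-B) = (10.2−(-3))² + (-17.5−16.5)² = 174.24 + 1156 = 1330.24
d²(p, Hub-C) = (10.2−6.8)² + (-17.5−(-9.2))² = 11.56 + 68.89 = 80.45
d²(p, Hub-D) = (10.2−(-18))² + (-17.5−1.6)² = 795.24 + 364.81 = 1160.05
d²(p, Hub-E) = (10.2−5.7)² + (-17.5−(-3))² = 20.25 + 210.25 = 230.5
d²(p, Hub-F) = (10.2−(-4.2))² + (-17.5−18.8)² = 207.36 + 1317.69 = 1525.05
d²(p, Hub-G) = (10.2−2.6)² + (-17.5−(-14.6))² = 57.76 + 8.41 = 66.17
d²(p, Hub-H) = (10.2−(-7.3))² + (-17.5−19.5)² = 306.25 + 1369 = 1675.25
Minimum is at Hub-G.

Hub-G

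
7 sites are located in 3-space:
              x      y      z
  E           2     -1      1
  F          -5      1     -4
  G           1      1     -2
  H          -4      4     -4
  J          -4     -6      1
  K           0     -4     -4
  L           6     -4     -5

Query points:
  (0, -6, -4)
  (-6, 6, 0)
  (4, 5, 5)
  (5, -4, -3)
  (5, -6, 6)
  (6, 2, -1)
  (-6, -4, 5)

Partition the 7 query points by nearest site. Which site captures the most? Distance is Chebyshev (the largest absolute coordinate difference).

E

(0, -6, -4) — d to each: E:5, F:7, G:7, H:10, J:5, K:2, L:6 → nearest is K
(-6, 6, 0) — d to each: E:8, F:5, G:7, H:4, J:12, K:10, L:12 → nearest is H
(4, 5, 5) — d to each: E:6, F:9, G:7, H:9, J:11, K:9, L:10 → nearest is E
(5, -4, -3) — d to each: E:4, F:10, G:5, H:9, J:9, K:5, L:2 → nearest is L
(5, -6, 6) — d to each: E:5, F:10, G:8, H:10, J:9, K:10, L:11 → nearest is E
(6, 2, -1) — d to each: E:4, F:11, G:5, H:10, J:10, K:6, L:6 → nearest is E
(-6, -4, 5) — d to each: E:8, F:9, G:7, H:9, J:4, K:9, L:12 → nearest is J
Tally — E:3, H:1, J:1, K:1, L:1. E captures the most (3).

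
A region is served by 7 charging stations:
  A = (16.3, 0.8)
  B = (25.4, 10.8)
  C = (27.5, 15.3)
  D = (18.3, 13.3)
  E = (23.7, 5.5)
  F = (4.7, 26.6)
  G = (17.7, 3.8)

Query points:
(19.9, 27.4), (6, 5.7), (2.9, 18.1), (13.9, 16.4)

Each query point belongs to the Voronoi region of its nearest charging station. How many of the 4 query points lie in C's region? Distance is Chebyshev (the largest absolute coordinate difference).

(19.9, 27.4) — d to each: A:26.6, B:16.6, C:12.1, D:14.1, E:21.9, F:15.2, G:23.6 → nearest is C
(6, 5.7) — d to each: A:10.3, B:19.4, C:21.5, D:12.3, E:17.7, F:20.9, G:11.7 → nearest is A
(2.9, 18.1) — d to each: A:17.3, B:22.5, C:24.6, D:15.4, E:20.8, F:8.5, G:14.8 → nearest is F
(13.9, 16.4) — d to each: A:15.6, B:11.5, C:13.6, D:4.4, E:10.9, F:10.2, G:12.6 → nearest is D
1 of the 4 points has C as nearest.

1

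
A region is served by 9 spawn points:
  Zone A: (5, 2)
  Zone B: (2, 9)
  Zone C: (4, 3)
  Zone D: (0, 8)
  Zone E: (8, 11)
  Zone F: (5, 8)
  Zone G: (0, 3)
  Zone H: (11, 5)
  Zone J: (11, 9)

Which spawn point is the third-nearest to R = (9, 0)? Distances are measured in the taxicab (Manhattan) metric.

d(R, Zone A) = |9−5| + |0−2| = 4 + 2 = 6
d(R, Zone B) = |9−2| + |0−9| = 7 + 9 = 16
d(R, Zone C) = |9−4| + |0−3| = 5 + 3 = 8
d(R, Zone D) = |9−0| + |0−8| = 9 + 8 = 17
d(R, Zone E) = |9−8| + |0−11| = 1 + 11 = 12
d(R, Zone F) = |9−5| + |0−8| = 4 + 8 = 12
d(R, Zone G) = |9−0| + |0−3| = 9 + 3 = 12
d(R, Zone H) = |9−11| + |0−5| = 2 + 5 = 7
d(R, Zone J) = |9−11| + |0−9| = 2 + 9 = 11
Sorted ascending: Zone A, Zone H, Zone C, Zone J, … — the third-nearest is Zone C.

Zone C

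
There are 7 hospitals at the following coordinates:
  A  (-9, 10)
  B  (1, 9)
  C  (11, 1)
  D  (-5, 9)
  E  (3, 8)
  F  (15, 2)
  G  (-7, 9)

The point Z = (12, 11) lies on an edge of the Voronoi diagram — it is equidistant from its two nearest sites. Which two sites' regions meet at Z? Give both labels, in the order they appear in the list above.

Squared distances from Z to each site:
|ZA|² = 441 + 1 = 442
|ZB|² = 121 + 4 = 125
|ZC|² = 1 + 100 = 101
|ZD|² = 289 + 4 = 293
|ZE|² = 81 + 9 = 90
|ZF|² = 9 + 81 = 90
|ZG|² = 361 + 4 = 365
Z is equidistant from E and F (both at squared distance 90), and every other site is strictly farther — so Z lies on the E–F Voronoi edge.

E and F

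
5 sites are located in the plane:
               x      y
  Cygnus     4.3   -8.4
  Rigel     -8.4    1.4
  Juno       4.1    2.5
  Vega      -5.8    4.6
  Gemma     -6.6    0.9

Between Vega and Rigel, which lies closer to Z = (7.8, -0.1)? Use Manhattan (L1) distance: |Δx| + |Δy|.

d(Z, Vega) = |7.8−(-5.8)| + |-0.1−4.6| = 13.6 + 4.7 = 18.3
d(Z, Rigel) = |7.8−(-8.4)| + |-0.1−1.4| = 16.2 + 1.5 = 17.7
18.3 > 17.7, so Rigel is closer.

Rigel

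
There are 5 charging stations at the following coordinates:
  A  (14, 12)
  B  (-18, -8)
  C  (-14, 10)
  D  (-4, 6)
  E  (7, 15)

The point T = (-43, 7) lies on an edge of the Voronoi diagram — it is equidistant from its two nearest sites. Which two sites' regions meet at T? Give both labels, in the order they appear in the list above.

Squared distances from T to each site:
|TA|² = (-43−14)² + (7−12)² = 3249 + 25 = 3274
|TB|² = (-43−(-18))² + (7−(-8))² = 625 + 225 = 850
|TC|² = (-43−(-14))² + (7−10)² = 841 + 9 = 850
|TD|² = (-43−(-4))² + (7−6)² = 1521 + 1 = 1522
|TE|² = (-43−7)² + (7−15)² = 2500 + 64 = 2564
T is equidistant from B and C (both at squared distance 850), and every other site is strictly farther — so T lies on the B–C Voronoi edge.

B and C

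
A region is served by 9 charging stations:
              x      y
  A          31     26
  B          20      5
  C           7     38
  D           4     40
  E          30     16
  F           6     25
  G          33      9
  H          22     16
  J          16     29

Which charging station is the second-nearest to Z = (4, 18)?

Compare squared distances (the ordering matches that of the actual distances):
|ZA|² = 729 + 64 = 793
|ZB|² = 256 + 169 = 425
|ZC|² = 9 + 400 = 409
|ZD|² = 0 + 484 = 484
|ZE|² = 676 + 4 = 680
|ZF|² = 4 + 49 = 53
|ZG|² = 841 + 81 = 922
|ZH|² = 324 + 4 = 328
|ZJ|² = 144 + 121 = 265
Sorted ascending: F, J, H, … — the second-nearest is J.

J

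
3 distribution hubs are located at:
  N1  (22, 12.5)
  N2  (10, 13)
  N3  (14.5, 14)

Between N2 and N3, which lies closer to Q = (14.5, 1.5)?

N2

Compare squared distances:
|QN2|² = (14.5−10)² + (1.5−13)² = 20.25 + 132.25 = 152.5
|QN3|² = (14.5−14.5)² + (1.5−14)² = 0 + 156.25 = 156.25
152.5 < 156.25, so N2 is closer.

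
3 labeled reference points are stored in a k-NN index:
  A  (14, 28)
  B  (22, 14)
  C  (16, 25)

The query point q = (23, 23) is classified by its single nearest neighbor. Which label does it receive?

C

Compare squared distances (the ordering matches that of the actual distances):
|qA|² = (23−14)² + (23−28)² = 81 + 25 = 106
|qB|² = (23−22)² + (23−14)² = 1 + 81 = 82
|qC|² = (23−16)² + (23−25)² = 49 + 4 = 53
The smallest is to C, so q lies in the Voronoi region of C.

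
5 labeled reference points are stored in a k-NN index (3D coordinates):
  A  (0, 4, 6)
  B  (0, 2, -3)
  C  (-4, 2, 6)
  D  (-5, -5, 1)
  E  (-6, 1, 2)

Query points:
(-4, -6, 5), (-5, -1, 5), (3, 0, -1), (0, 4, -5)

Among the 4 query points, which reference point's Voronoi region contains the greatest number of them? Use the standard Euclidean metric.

B

(-4, -6, 5) — d² to each: A:117, B:144, C:65, D:18, E:62 → nearest is D
(-5, -1, 5) — d² to each: A:51, B:98, C:11, D:32, E:14 → nearest is C
(3, 0, -1) — d² to each: A:74, B:17, C:102, D:93, E:91 → nearest is B
(0, 4, -5) — d² to each: A:121, B:8, C:141, D:142, E:94 → nearest is B
Tally — B:2, C:1, D:1. B captures the most (2).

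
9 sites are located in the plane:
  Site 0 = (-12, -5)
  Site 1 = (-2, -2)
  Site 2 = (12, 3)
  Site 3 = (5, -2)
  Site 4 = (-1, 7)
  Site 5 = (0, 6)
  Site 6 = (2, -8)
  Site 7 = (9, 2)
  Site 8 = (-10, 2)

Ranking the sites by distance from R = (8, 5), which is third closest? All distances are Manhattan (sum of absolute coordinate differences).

d(R, Site 0) = 20 + 10 = 30
d(R, Site 1) = 10 + 7 = 17
d(R, Site 2) = 4 + 2 = 6
d(R, Site 3) = 3 + 7 = 10
d(R, Site 4) = 9 + 2 = 11
d(R, Site 5) = 8 + 1 = 9
d(R, Site 6) = 6 + 13 = 19
d(R, Site 7) = 1 + 3 = 4
d(R, Site 8) = 18 + 3 = 21
Sorted ascending: Site 7, Site 2, Site 5, Site 3, … — the third-nearest is Site 5.

Site 5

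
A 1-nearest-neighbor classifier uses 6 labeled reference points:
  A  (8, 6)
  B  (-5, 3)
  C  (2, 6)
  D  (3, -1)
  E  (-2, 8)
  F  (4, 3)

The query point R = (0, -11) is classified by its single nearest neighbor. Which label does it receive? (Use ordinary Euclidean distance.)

D

Compare squared distances (the ordering matches that of the actual distances):
|RA|² = (0−8)² + (-11−6)² = 64 + 289 = 353
|RB|² = (0−(-5))² + (-11−3)² = 25 + 196 = 221
|RC|² = (0−2)² + (-11−6)² = 4 + 289 = 293
|RD|² = (0−3)² + (-11−(-1))² = 9 + 100 = 109
|RE|² = (0−(-2))² + (-11−8)² = 4 + 361 = 365
|RF|² = (0−4)² + (-11−3)² = 16 + 196 = 212
Minimum is at D.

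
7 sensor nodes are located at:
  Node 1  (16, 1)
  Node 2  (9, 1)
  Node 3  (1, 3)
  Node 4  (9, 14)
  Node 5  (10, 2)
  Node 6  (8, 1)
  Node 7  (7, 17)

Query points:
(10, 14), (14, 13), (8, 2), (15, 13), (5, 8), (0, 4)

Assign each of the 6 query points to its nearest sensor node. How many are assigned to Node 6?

(10, 14) — d² to each: Node 1:205, Node 2:170, Node 3:202, Node 4:1, Node 5:144, Node 6:173, Node 7:18 → nearest is Node 4
(14, 13) — d² to each: Node 1:148, Node 2:169, Node 3:269, Node 4:26, Node 5:137, Node 6:180, Node 7:65 → nearest is Node 4
(8, 2) — d² to each: Node 1:65, Node 2:2, Node 3:50, Node 4:145, Node 5:4, Node 6:1, Node 7:226 → nearest is Node 6
(15, 13) — d² to each: Node 1:145, Node 2:180, Node 3:296, Node 4:37, Node 5:146, Node 6:193, Node 7:80 → nearest is Node 4
(5, 8) — d² to each: Node 1:170, Node 2:65, Node 3:41, Node 4:52, Node 5:61, Node 6:58, Node 7:85 → nearest is Node 3
(0, 4) — d² to each: Node 1:265, Node 2:90, Node 3:2, Node 4:181, Node 5:104, Node 6:73, Node 7:218 → nearest is Node 3
1 of the 6 points has Node 6 as nearest.

1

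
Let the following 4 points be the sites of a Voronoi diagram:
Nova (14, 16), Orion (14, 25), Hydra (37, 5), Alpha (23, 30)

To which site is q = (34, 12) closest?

Compare squared distances (the ordering matches that of the actual distances):
d²(q, Nova) = 400 + 16 = 416
d²(q, Orion) = 400 + 169 = 569
d²(q, Hydra) = 9 + 49 = 58
d²(q, Alpha) = 121 + 324 = 445
Minimum is at Hydra.

Hydra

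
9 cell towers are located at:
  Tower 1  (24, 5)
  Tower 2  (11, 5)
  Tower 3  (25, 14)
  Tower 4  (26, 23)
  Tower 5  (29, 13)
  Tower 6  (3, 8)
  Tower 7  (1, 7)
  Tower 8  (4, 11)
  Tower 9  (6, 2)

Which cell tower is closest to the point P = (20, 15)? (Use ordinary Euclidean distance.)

Squared Euclidean distances:
d²(P, Tower 1) = 16 + 100 = 116
d²(P, Tower 2) = 81 + 100 = 181
d²(P, Tower 3) = 25 + 1 = 26
d²(P, Tower 4) = 36 + 64 = 100
d²(P, Tower 5) = 81 + 4 = 85
d²(P, Tower 6) = 289 + 49 = 338
d²(P, Tower 7) = 361 + 64 = 425
d²(P, Tower 8) = 256 + 16 = 272
d²(P, Tower 9) = 196 + 169 = 365
The smallest is to Tower 3, so P lies in the Voronoi region of Tower 3.

Tower 3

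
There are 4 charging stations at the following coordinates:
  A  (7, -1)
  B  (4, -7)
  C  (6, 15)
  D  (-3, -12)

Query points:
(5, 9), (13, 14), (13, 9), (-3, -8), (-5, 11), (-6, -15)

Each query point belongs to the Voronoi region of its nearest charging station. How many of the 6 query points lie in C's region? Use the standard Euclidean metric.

(5, 9) — d² to each: A:104, B:257, C:37, D:505 → nearest is C
(13, 14) — d² to each: A:261, B:522, C:50, D:932 → nearest is C
(13, 9) — d² to each: A:136, B:337, C:85, D:697 → nearest is C
(-3, -8) — d² to each: A:149, B:50, C:610, D:16 → nearest is D
(-5, 11) — d² to each: A:288, B:405, C:137, D:533 → nearest is C
(-6, -15) — d² to each: A:365, B:164, C:1044, D:18 → nearest is D
4 of the 6 points have C as nearest.

4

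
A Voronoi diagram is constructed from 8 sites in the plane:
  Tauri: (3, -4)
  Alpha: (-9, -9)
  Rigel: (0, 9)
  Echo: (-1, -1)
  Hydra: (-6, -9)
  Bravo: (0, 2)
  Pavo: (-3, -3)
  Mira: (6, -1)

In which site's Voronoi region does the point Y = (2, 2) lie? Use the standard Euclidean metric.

Since √ is increasing, it suffices to compare squared distances:
d²(Y, Tauri) = 1 + 36 = 37
d²(Y, Alpha) = 121 + 121 = 242
d²(Y, Rigel) = 4 + 49 = 53
d²(Y, Echo) = 9 + 9 = 18
d²(Y, Hydra) = 64 + 121 = 185
d²(Y, Bravo) = 4 + 0 = 4
d²(Y, Pavo) = 25 + 25 = 50
d²(Y, Mira) = 16 + 9 = 25
Minimum is at Bravo.

Bravo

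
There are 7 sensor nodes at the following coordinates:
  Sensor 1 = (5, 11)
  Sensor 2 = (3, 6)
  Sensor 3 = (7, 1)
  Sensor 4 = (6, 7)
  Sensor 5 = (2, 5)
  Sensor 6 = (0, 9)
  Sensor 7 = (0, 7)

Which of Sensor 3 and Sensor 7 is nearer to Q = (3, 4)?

Sensor 7

Compare squared distances:
d²(Q, Sensor 3) = (3−7)² + (4−1)² = 16 + 9 = 25
d²(Q, Sensor 7) = (3−0)² + (4−7)² = 9 + 9 = 18
25 > 18, so Sensor 7 is closer.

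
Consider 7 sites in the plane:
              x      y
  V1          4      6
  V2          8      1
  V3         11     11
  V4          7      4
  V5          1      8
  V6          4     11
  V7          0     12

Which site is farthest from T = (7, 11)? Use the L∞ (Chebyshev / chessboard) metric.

V2

d(T,V1) = max(3, 5) = 5
d(T,V2) = max(1, 10) = 10
d(T,V3) = max(4, 0) = 4
d(T,V4) = max(0, 7) = 7
d(T,V5) = max(6, 3) = 6
d(T,V6) = max(3, 0) = 3
d(T,V7) = max(7, 1) = 7
The largest is to V2.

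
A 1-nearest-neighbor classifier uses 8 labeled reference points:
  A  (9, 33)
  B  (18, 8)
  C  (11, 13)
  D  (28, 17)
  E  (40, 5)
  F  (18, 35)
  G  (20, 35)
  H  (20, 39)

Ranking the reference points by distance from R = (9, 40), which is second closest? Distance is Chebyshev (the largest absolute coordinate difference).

d(R,A) = max(0, 7) = 7
d(R,B) = max(9, 32) = 32
d(R,C) = max(2, 27) = 27
d(R,D) = max(19, 23) = 23
d(R,E) = max(31, 35) = 35
d(R,F) = max(9, 5) = 9
d(R,G) = max(11, 5) = 11
d(R,H) = max(11, 1) = 11
Sorted ascending: A, F, G, … — the second-nearest is F.

F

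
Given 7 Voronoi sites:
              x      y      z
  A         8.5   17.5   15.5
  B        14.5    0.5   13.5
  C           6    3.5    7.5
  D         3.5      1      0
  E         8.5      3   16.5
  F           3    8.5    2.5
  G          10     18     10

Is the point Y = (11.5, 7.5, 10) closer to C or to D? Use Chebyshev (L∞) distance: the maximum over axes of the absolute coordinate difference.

C

d(Y,C) = max(5.5, 4, 2.5) = 5.5
d(Y,D) = max(8, 6.5, 10) = 10
5.5 < 10, so C is closer.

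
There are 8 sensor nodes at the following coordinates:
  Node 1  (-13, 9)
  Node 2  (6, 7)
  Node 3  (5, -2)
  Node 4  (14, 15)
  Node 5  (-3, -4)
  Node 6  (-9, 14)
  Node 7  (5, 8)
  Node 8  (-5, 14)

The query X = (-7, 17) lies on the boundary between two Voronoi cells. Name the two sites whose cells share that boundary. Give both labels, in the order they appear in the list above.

Node 6 and Node 8

Squared distances from X to each site:
d²(X, Node 1) = (-7−(-13))² + (17−9)² = 36 + 64 = 100
d²(X, Node 2) = (-7−6)² + (17−7)² = 169 + 100 = 269
d²(X, Node 3) = (-7−5)² + (17−(-2))² = 144 + 361 = 505
d²(X, Node 4) = (-7−14)² + (17−15)² = 441 + 4 = 445
d²(X, Node 5) = (-7−(-3))² + (17−(-4))² = 16 + 441 = 457
d²(X, Node 6) = (-7−(-9))² + (17−14)² = 4 + 9 = 13
d²(X, Node 7) = (-7−5)² + (17−8)² = 144 + 81 = 225
d²(X, Node 8) = (-7−(-5))² + (17−14)² = 4 + 9 = 13
X is equidistant from Node 6 and Node 8 (both at squared distance 13), and every other site is strictly farther — so X lies on the Node 6–Node 8 Voronoi edge.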